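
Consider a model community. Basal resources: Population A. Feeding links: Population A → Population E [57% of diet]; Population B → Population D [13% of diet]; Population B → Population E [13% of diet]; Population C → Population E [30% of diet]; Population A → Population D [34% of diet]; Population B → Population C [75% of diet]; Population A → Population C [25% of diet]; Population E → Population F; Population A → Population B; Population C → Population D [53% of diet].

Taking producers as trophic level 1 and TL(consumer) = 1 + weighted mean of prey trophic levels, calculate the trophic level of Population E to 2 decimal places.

Population B: 1 + 1 = 2
Population C: 1 + (0.25×1 + 0.75×2) = 2.75
Population D: 1 + (0.34×1 + 0.53×2.75 + 0.13×2) = 3.0575
Population E: 1 + (0.57×1 + 0.13×2 + 0.3×2.75) = 2.655
Population F: 1 + 2.655 = 3.655

2.66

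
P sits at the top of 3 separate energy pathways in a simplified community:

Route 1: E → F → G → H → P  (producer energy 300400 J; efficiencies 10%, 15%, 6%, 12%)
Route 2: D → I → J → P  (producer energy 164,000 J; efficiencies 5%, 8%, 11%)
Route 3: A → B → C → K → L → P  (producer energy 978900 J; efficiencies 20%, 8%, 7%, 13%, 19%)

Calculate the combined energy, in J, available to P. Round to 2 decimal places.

131.68 J

Route 1: 300400 × 0.1 × 0.15 × 0.06 × 0.12 = 32.4432 J
Route 2: 164000 × 0.05 × 0.08 × 0.11 = 72.16 J
Route 3: 978900 × 0.2 × 0.08 × 0.07 × 0.13 × 0.19 = 27.0802896 J
Total at P: 32.4432 + 72.16 + 27.0802896 = 131.6834896 J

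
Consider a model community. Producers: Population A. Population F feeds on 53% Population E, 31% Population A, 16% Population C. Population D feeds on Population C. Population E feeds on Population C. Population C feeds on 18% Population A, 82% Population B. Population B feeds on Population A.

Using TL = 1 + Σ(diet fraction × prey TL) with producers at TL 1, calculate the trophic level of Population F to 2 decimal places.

3.79

Population B: 1 + 1 = 2
Population C: 1 + (0.18×1 + 0.82×2) = 2.82
Population D: 1 + 2.82 = 3.82
Population E: 1 + 2.82 = 3.82
Population F: 1 + (0.53×3.82 + 0.31×1 + 0.16×2.82) = 3.7858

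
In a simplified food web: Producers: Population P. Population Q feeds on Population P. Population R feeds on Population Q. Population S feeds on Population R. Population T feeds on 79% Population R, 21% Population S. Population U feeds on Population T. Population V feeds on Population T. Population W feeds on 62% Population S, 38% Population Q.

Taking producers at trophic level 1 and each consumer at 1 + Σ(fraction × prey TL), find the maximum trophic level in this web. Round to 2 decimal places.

Population Q: 1 + 1 = 2
Population R: 1 + 2 = 3
Population S: 1 + 3 = 4
Population T: 1 + (0.79×3 + 0.21×4) = 4.21
Population U: 1 + 4.21 = 5.21
Population V: 1 + 4.21 = 5.21
Population W: 1 + (0.62×4 + 0.38×2) = 4.24

5.21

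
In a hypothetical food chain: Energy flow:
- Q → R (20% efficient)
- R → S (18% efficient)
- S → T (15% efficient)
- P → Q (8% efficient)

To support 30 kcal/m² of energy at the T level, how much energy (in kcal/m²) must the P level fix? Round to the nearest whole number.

Cumulative transfer efficiency: 0.08 × 0.2 × 0.18 × 0.15 = 0.000432
P energy = 30 / 0.000432 = 69444 kcal/m²

69444 kcal/m²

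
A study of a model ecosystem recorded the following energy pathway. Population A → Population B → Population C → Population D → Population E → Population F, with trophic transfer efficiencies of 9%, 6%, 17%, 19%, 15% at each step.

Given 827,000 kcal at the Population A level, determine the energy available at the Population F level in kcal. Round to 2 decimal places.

21.64 kcal

Population B: 827000 × 0.09 = 74430 kcal
Population C: 74430 × 0.06 = 4465.8 kcal
Population D: 4465.8 × 0.17 = 759.186 kcal
Population E: 759.186 × 0.19 = 144.24534 kcal
Population F: 144.24534 × 0.15 = 21.636801 kcal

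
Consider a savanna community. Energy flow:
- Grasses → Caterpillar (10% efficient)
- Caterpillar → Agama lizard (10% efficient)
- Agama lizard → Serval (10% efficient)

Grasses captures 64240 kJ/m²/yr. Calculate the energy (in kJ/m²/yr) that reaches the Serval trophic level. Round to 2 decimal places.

64.24 kJ/m²/yr

Caterpillar: 64240 × 0.1 = 6424 kJ/m²/yr
Agama lizard: 6424 × 0.1 = 642.4 kJ/m²/yr
Serval: 642.4 × 0.1 = 64.24 kJ/m²/yr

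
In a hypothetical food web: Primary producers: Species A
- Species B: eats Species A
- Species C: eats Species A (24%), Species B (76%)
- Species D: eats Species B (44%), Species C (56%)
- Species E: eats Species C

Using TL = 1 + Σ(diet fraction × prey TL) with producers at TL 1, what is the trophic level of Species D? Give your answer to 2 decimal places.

3.43

Species B: 1 + 1 = 2
Species C: 1 + (0.24×1 + 0.76×2) = 2.76
Species D: 1 + (0.44×2 + 0.56×2.76) = 3.4256
Species E: 1 + 2.76 = 3.76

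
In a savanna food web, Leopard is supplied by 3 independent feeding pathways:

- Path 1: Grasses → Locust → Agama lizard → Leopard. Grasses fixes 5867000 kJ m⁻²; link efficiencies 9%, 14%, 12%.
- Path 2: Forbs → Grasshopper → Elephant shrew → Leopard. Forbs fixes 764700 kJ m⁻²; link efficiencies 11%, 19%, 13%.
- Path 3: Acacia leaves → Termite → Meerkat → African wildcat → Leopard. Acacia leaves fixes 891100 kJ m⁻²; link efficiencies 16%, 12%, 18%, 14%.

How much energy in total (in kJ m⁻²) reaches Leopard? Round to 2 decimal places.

Path 1: 5867000 × 0.09 × 0.14 × 0.12 = 8870.904 kJ m⁻²
Path 2: 764700 × 0.11 × 0.19 × 0.13 = 2077.6899 kJ m⁻²
Path 3: 891100 × 0.16 × 0.12 × 0.18 × 0.14 = 431.149824 kJ m⁻²
Total at Leopard: 8870.904 + 2077.6899 + 431.149824 = 11379.743724 kJ m⁻²

11379.74 kJ m⁻²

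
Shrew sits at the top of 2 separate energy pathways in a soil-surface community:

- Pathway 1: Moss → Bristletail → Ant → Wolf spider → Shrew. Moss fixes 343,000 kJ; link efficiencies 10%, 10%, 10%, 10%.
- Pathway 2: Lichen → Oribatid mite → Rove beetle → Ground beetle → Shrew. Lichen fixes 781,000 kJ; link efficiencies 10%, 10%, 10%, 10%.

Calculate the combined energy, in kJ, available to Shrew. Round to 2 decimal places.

Pathway 1: 343000 × 0.1 × 0.1 × 0.1 × 0.1 = 34.3 kJ
Pathway 2: 781000 × 0.1 × 0.1 × 0.1 × 0.1 = 78.1 kJ
Total at Shrew: 34.3 + 78.1 = 112.4 kJ

112.40 kJ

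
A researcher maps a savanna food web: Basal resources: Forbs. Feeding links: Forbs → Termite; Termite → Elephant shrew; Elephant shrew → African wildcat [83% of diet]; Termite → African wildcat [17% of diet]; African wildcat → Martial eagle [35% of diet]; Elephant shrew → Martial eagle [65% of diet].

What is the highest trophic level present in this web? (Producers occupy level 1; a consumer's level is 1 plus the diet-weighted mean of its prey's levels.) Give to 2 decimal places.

4.29

Termite: 1 + 1 = 2
Elephant shrew: 1 + 2 = 3
African wildcat: 1 + (0.83×3 + 0.17×2) = 3.83
Martial eagle: 1 + (0.35×3.83 + 0.65×3) = 4.2905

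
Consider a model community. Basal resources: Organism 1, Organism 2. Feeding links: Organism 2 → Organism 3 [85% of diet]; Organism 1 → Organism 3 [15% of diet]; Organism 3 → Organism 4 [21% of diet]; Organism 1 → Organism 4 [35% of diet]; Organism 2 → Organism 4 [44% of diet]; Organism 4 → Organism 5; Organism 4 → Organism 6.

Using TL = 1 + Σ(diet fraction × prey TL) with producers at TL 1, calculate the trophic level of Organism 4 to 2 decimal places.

2.21

Organism 3: 1 + (0.85×1 + 0.15×1) = 2
Organism 4: 1 + (0.21×2 + 0.35×1 + 0.44×1) = 2.21
Organism 5: 1 + 2.21 = 3.21
Organism 6: 1 + 2.21 = 3.21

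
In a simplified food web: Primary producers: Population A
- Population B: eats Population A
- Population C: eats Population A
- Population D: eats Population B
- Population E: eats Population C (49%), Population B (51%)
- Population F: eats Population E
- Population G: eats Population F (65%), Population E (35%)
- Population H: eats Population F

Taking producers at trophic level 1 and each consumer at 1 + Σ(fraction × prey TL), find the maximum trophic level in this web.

Population B: 1 + 1 = 2
Population C: 1 + 1 = 2
Population D: 1 + 2 = 3
Population E: 1 + (0.49×2 + 0.51×2) = 3
Population F: 1 + 3 = 4
Population G: 1 + (0.65×4 + 0.35×3) = 4.65
Population H: 1 + 4 = 5

5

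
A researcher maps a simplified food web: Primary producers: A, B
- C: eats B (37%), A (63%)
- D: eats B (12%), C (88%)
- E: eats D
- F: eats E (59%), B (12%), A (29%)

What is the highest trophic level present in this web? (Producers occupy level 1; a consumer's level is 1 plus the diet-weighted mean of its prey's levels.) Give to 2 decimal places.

C: 1 + (0.37×1 + 0.63×1) = 2
D: 1 + (0.12×1 + 0.88×2) = 2.88
E: 1 + 2.88 = 3.88
F: 1 + (0.59×3.88 + 0.12×1 + 0.29×1) = 3.6992

3.88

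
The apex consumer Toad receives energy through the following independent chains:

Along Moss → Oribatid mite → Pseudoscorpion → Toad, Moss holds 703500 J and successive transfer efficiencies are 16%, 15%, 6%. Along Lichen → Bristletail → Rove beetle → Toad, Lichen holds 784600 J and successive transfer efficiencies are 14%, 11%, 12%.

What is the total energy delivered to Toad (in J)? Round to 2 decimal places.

Via Moss: 703500 × 0.16 × 0.15 × 0.06 = 1013.04 J
Via Lichen: 784600 × 0.14 × 0.11 × 0.12 = 1449.9408 J
Total at Toad: 1013.04 + 1449.9408 = 2462.9808 J

2462.98 J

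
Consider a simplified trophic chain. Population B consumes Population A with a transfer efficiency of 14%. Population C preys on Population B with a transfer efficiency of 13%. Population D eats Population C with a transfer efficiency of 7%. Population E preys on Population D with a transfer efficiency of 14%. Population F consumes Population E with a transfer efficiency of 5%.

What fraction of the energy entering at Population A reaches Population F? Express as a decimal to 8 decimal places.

Product of link efficiencies: 0.14 × 0.13 × 0.07 × 0.14 × 0.05 = 0.000008918

0.00000892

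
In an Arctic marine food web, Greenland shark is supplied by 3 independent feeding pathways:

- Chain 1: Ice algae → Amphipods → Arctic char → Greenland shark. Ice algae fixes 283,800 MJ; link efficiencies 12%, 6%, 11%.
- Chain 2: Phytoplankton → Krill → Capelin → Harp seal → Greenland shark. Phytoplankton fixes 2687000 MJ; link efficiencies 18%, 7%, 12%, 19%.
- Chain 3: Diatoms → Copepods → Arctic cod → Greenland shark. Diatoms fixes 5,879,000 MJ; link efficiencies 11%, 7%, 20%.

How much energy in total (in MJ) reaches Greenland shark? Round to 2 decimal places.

10050.35 MJ

Chain 1: 283800 × 0.12 × 0.06 × 0.11 = 224.7696 MJ
Chain 2: 2687000 × 0.18 × 0.07 × 0.12 × 0.19 = 771.92136 MJ
Chain 3: 5879000 × 0.11 × 0.07 × 0.2 = 9053.66 MJ
Total at Greenland shark: 224.7696 + 771.92136 + 9053.66 = 10050.35096 MJ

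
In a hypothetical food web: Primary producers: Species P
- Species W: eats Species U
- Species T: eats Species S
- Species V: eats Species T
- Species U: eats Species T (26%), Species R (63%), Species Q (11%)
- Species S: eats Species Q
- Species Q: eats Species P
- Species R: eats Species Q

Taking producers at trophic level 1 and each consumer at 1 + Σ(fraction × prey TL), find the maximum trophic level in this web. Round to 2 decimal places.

Species Q: 1 + 1 = 2
Species R: 1 + 2 = 3
Species S: 1 + 2 = 3
Species T: 1 + 3 = 4
Species U: 1 + (0.26×4 + 0.63×3 + 0.11×2) = 4.15
Species V: 1 + 4 = 5
Species W: 1 + 4.15 = 5.15

5.15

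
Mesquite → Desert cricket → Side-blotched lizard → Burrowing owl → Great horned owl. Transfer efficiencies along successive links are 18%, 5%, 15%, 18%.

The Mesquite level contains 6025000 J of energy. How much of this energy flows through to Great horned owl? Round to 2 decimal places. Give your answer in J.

1464.08 J

Desert cricket: 6025000 × 0.18 = 1084500 J
Side-blotched lizard: 1084500 × 0.05 = 54225 J
Burrowing owl: 54225 × 0.15 = 8133.75 J
Great horned owl: 8133.75 × 0.18 = 1464.075 J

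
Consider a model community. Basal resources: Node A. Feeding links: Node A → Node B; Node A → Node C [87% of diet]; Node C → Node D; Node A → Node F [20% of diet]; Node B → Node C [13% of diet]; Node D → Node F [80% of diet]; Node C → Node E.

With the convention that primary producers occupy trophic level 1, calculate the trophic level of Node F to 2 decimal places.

3.70

Node B: 1 + 1 = 2
Node C: 1 + (0.87×1 + 0.13×2) = 2.13
Node D: 1 + 2.13 = 3.13
Node E: 1 + 2.13 = 3.13
Node F: 1 + (0.8×3.13 + 0.2×1) = 3.704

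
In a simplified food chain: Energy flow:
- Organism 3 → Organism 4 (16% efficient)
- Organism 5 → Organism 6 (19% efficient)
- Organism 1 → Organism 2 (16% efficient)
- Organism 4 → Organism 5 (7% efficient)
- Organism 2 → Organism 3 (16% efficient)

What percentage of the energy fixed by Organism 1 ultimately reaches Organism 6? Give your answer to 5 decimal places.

Product of link efficiencies: 0.16 × 0.16 × 0.16 × 0.07 × 0.19 = 0.0000544768
As a percentage: 0.0000544768 × 100 = 0.00545%

0.00545%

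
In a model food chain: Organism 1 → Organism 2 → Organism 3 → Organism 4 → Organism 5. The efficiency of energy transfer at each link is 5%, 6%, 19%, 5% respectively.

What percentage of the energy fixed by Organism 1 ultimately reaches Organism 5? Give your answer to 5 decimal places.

0.00285%

Product of link efficiencies: 0.05 × 0.06 × 0.19 × 0.05 = 0.0000285
As a percentage: 0.0000285 × 100 = 0.00285%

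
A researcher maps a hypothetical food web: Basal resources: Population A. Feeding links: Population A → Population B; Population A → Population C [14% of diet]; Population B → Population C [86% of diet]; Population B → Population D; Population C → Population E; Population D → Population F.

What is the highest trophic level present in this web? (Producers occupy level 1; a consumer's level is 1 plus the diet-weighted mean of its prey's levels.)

4

Population B: 1 + 1 = 2
Population C: 1 + (0.14×1 + 0.86×2) = 2.86
Population D: 1 + 2 = 3
Population E: 1 + 2.86 = 3.86
Population F: 1 + 3 = 4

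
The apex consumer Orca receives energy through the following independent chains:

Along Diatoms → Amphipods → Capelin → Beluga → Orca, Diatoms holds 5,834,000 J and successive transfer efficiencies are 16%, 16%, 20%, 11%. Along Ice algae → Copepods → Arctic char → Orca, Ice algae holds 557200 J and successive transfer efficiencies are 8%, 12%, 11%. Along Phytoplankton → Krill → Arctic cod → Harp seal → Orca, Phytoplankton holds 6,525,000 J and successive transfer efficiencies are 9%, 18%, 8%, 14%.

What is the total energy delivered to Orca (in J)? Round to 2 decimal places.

5058.01 J

Via Diatoms: 5834000 × 0.16 × 0.16 × 0.2 × 0.11 = 3285.7088 J
Via Ice algae: 557200 × 0.08 × 0.12 × 0.11 = 588.4032 J
Via Phytoplankton: 6525000 × 0.09 × 0.18 × 0.08 × 0.14 = 1183.896 J
Total at Orca: 3285.7088 + 588.4032 + 1183.896 = 5058.008 J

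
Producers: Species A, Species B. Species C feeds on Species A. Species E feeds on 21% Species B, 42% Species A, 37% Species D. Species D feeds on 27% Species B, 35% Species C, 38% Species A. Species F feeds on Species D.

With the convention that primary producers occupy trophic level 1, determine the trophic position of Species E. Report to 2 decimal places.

Species C: 1 + 1 = 2
Species D: 1 + (0.27×1 + 0.35×2 + 0.38×1) = 2.35
Species E: 1 + (0.21×1 + 0.42×1 + 0.37×2.35) = 2.4995
Species F: 1 + 2.35 = 3.35

2.50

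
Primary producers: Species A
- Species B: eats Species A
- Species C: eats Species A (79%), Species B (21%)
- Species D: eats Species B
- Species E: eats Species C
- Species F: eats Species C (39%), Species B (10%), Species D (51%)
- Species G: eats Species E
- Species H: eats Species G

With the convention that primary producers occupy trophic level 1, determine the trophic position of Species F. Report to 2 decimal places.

Species B: 1 + 1 = 2
Species C: 1 + (0.79×1 + 0.21×2) = 2.21
Species D: 1 + 2 = 3
Species E: 1 + 2.21 = 3.21
Species F: 1 + (0.39×2.21 + 0.1×2 + 0.51×3) = 3.5919
Species G: 1 + 3.21 = 4.21
Species H: 1 + 4.21 = 5.21

3.59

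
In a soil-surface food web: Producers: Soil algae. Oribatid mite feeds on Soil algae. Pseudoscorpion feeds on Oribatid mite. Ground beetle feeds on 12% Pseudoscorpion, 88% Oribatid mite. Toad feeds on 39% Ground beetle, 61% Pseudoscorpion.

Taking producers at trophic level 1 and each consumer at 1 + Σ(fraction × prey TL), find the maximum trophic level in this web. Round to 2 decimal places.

4.05

Oribatid mite: 1 + 1 = 2
Pseudoscorpion: 1 + 2 = 3
Ground beetle: 1 + (0.12×3 + 0.88×2) = 3.12
Toad: 1 + (0.39×3.12 + 0.61×3) = 4.0468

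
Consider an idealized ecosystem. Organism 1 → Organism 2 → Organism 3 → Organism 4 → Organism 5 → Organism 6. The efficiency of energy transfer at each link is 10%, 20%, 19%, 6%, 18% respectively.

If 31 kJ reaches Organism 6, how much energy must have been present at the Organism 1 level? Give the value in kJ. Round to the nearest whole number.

Cumulative transfer efficiency: 0.1 × 0.2 × 0.19 × 0.06 × 0.18 = 0.00004104
Organism 1 energy = 31 / 0.00004104 = 755361 kJ

755361 kJ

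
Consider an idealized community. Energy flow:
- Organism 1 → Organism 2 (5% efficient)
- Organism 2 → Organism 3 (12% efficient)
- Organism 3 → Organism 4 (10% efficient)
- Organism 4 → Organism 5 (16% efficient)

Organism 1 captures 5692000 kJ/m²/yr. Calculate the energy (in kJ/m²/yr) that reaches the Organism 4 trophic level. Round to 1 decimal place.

3415.2 kJ/m²/yr

Organism 2: 5692000 × 0.05 = 284600 kJ/m²/yr
Organism 3: 284600 × 0.12 = 34152 kJ/m²/yr
Organism 4: 34152 × 0.1 = 3415.2 kJ/m²/yr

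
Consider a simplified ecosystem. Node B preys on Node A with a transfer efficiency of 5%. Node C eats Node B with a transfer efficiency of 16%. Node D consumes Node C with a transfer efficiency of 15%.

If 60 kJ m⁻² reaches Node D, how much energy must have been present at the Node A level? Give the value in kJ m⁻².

Cumulative transfer efficiency: 0.05 × 0.16 × 0.15 = 0.0012
Node A energy = 60 / 0.0012 = 50000 kJ m⁻²

50000 kJ m⁻²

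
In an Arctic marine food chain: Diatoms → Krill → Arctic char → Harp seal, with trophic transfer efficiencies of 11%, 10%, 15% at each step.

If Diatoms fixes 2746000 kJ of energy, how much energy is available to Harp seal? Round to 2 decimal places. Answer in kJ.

4530.90 kJ

Krill: 2746000 × 0.11 = 302060 kJ
Arctic char: 302060 × 0.1 = 30206 kJ
Harp seal: 30206 × 0.15 = 4530.9 kJ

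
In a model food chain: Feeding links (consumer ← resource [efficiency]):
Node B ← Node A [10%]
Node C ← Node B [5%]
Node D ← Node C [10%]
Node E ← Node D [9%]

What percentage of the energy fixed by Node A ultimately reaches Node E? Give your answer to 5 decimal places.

0.00450%

Product of link efficiencies: 0.1 × 0.05 × 0.1 × 0.09 = 0.000045
As a percentage: 0.000045 × 100 = 0.00450%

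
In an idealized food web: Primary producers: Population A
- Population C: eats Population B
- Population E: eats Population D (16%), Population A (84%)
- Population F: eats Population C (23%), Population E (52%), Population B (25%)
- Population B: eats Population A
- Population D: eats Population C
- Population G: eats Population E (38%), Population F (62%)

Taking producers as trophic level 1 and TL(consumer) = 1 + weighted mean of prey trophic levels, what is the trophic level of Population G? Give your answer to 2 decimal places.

4.10

Population B: 1 + 1 = 2
Population C: 1 + 2 = 3
Population D: 1 + 3 = 4
Population E: 1 + (0.16×4 + 0.84×1) = 2.48
Population F: 1 + (0.23×3 + 0.52×2.48 + 0.25×2) = 3.4796
Population G: 1 + (0.38×2.48 + 0.62×3.4796) = 4.099752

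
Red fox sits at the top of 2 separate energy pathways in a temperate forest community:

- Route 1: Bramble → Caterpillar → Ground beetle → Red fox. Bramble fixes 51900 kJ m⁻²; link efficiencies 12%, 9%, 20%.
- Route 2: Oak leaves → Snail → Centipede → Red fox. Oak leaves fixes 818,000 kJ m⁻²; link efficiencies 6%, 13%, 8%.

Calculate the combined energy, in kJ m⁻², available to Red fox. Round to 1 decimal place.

622.5 kJ m⁻²

Route 1: 51900 × 0.12 × 0.09 × 0.2 = 112.104 kJ m⁻²
Route 2: 818000 × 0.06 × 0.13 × 0.08 = 510.432 kJ m⁻²
Total at Red fox: 112.104 + 510.432 = 622.536 kJ m⁻²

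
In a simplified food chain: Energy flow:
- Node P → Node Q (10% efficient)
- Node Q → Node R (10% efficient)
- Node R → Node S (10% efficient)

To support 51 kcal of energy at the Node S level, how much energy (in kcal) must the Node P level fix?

Cumulative transfer efficiency: 0.1 × 0.1 × 0.1 = 0.001
Node P energy = 51 / 0.001 = 51000 kcal

51000 kcal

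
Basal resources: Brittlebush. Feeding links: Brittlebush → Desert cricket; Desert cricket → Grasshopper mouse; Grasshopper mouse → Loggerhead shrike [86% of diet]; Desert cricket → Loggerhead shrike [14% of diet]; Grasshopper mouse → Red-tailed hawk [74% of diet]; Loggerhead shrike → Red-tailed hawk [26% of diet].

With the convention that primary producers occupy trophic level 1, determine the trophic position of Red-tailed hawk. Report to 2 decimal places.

4.22

Desert cricket: 1 + 1 = 2
Grasshopper mouse: 1 + 2 = 3
Loggerhead shrike: 1 + (0.86×3 + 0.14×2) = 3.86
Red-tailed hawk: 1 + (0.74×3 + 0.26×3.86) = 4.2236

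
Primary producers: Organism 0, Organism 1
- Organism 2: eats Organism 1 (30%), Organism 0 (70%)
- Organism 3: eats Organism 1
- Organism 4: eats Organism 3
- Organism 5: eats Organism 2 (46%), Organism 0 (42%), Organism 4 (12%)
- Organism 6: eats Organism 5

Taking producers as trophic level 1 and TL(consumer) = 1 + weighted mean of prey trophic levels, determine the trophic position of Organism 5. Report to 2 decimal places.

Organism 2: 1 + (0.3×1 + 0.7×1) = 2
Organism 3: 1 + 1 = 2
Organism 4: 1 + 2 = 3
Organism 5: 1 + (0.46×2 + 0.42×1 + 0.12×3) = 2.7
Organism 6: 1 + 2.7 = 3.7

2.70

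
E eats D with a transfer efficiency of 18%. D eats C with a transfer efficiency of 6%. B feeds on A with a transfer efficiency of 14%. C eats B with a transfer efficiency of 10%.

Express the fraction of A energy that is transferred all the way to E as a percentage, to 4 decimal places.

0.0151%

Product of link efficiencies: 0.14 × 0.1 × 0.06 × 0.18 = 0.0001512
As a percentage: 0.0001512 × 100 = 0.0151%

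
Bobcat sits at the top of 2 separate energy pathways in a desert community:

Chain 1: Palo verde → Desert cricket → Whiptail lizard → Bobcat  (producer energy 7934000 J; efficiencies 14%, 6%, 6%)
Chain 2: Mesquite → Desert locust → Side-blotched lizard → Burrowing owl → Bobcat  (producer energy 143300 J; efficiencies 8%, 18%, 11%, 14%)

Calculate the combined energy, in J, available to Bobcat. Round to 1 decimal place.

4030.5 J

Chain 1: 7934000 × 0.14 × 0.06 × 0.06 = 3998.736 J
Chain 2: 143300 × 0.08 × 0.18 × 0.11 × 0.14 = 31.778208 J
Total at Bobcat: 3998.736 + 31.778208 = 4030.514208 J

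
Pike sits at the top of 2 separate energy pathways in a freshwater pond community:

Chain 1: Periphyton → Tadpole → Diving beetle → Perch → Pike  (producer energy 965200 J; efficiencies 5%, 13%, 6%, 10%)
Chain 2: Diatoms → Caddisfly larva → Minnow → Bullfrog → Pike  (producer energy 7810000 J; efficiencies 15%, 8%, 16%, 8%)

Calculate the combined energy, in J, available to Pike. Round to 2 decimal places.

Chain 1: 965200 × 0.05 × 0.13 × 0.06 × 0.1 = 37.6428 J
Chain 2: 7810000 × 0.15 × 0.08 × 0.16 × 0.08 = 1199.616 J
Total at Pike: 37.6428 + 1199.616 = 1237.2588 J

1237.26 J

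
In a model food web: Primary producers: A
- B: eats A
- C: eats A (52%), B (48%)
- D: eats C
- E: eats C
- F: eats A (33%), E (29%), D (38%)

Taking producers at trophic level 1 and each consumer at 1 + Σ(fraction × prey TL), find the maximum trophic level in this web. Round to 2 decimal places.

3.66

B: 1 + 1 = 2
C: 1 + (0.52×1 + 0.48×2) = 2.48
D: 1 + 2.48 = 3.48
E: 1 + 2.48 = 3.48
F: 1 + (0.33×1 + 0.29×3.48 + 0.38×3.48) = 3.6616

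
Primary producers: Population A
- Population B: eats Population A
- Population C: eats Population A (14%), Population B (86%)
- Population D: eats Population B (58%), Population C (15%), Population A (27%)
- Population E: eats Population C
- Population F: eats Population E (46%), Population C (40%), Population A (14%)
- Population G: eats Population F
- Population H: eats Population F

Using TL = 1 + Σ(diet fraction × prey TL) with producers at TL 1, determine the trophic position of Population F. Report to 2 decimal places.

4.06

Population B: 1 + 1 = 2
Population C: 1 + (0.14×1 + 0.86×2) = 2.86
Population D: 1 + (0.58×2 + 0.15×2.86 + 0.27×1) = 2.859
Population E: 1 + 2.86 = 3.86
Population F: 1 + (0.46×3.86 + 0.4×2.86 + 0.14×1) = 4.0596
Population G: 1 + 4.0596 = 5.0596
Population H: 1 + 4.0596 = 5.0596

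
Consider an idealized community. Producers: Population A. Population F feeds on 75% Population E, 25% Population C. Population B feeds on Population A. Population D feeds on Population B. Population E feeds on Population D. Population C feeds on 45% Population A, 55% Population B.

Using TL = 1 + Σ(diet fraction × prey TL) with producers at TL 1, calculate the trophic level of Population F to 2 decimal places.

4.64

Population B: 1 + 1 = 2
Population C: 1 + (0.45×1 + 0.55×2) = 2.55
Population D: 1 + 2 = 3
Population E: 1 + 3 = 4
Population F: 1 + (0.75×4 + 0.25×2.55) = 4.6375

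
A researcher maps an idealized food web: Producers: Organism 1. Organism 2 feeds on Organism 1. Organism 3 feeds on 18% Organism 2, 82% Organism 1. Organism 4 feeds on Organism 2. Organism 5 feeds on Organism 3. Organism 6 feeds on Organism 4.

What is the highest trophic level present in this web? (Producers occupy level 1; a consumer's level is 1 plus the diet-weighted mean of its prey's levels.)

4

Organism 2: 1 + 1 = 2
Organism 3: 1 + (0.18×2 + 0.82×1) = 2.18
Organism 4: 1 + 2 = 3
Organism 5: 1 + 2.18 = 3.18
Organism 6: 1 + 3 = 4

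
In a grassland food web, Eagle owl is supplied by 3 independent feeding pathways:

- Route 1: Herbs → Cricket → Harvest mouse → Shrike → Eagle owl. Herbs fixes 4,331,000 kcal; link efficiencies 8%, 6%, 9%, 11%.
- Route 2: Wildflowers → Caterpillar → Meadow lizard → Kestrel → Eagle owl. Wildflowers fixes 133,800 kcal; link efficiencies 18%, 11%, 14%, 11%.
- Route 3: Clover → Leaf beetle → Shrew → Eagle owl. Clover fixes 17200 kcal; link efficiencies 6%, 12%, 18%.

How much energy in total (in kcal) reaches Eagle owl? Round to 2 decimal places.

268.90 kcal

Route 1: 4331000 × 0.08 × 0.06 × 0.09 × 0.11 = 205.80912 kcal
Route 2: 133800 × 0.18 × 0.11 × 0.14 × 0.11 = 40.798296 kcal
Route 3: 17200 × 0.06 × 0.12 × 0.18 = 22.2912 kcal
Total at Eagle owl: 205.80912 + 40.798296 + 22.2912 = 268.898616 kcal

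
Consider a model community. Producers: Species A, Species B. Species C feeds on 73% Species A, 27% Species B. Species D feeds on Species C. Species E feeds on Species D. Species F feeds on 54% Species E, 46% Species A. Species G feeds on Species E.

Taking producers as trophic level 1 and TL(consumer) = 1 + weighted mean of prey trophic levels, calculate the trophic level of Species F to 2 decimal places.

3.62

Species C: 1 + (0.73×1 + 0.27×1) = 2
Species D: 1 + 2 = 3
Species E: 1 + 3 = 4
Species F: 1 + (0.54×4 + 0.46×1) = 3.62
Species G: 1 + 4 = 5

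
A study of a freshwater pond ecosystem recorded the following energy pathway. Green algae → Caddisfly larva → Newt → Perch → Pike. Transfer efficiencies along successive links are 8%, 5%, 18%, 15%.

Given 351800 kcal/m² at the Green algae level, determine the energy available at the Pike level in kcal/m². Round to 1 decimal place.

Caddisfly larva: 351800 × 0.08 = 28144 kcal/m²
Newt: 28144 × 0.05 = 1407.2 kcal/m²
Perch: 1407.2 × 0.18 = 253.296 kcal/m²
Pike: 253.296 × 0.15 = 37.9944 kcal/m²

38.0 kcal/m²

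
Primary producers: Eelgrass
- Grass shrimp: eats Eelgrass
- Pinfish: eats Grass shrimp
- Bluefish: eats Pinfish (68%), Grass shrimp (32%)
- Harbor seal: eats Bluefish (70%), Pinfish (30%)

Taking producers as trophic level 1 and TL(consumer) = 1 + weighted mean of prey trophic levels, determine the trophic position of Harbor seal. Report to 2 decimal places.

4.48

Grass shrimp: 1 + 1 = 2
Pinfish: 1 + 2 = 3
Bluefish: 1 + (0.68×3 + 0.32×2) = 3.68
Harbor seal: 1 + (0.7×3.68 + 0.3×3) = 4.476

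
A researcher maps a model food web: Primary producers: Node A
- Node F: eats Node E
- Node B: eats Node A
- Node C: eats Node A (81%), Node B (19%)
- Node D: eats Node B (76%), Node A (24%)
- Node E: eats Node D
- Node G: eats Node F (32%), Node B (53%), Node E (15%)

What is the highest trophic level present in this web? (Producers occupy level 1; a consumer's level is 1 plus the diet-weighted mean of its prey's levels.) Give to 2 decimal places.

4.76

Node B: 1 + 1 = 2
Node C: 1 + (0.81×1 + 0.19×2) = 2.19
Node D: 1 + (0.76×2 + 0.24×1) = 2.76
Node E: 1 + 2.76 = 3.76
Node F: 1 + 3.76 = 4.76
Node G: 1 + (0.32×4.76 + 0.53×2 + 0.15×3.76) = 4.1472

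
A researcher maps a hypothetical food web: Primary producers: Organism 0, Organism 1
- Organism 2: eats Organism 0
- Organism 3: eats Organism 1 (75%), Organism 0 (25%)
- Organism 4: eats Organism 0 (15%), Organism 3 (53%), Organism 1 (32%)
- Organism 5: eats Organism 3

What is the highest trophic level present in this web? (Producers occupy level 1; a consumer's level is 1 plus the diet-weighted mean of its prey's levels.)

Organism 2: 1 + 1 = 2
Organism 3: 1 + (0.75×1 + 0.25×1) = 2
Organism 4: 1 + (0.15×1 + 0.53×2 + 0.32×1) = 2.53
Organism 5: 1 + 2 = 3

3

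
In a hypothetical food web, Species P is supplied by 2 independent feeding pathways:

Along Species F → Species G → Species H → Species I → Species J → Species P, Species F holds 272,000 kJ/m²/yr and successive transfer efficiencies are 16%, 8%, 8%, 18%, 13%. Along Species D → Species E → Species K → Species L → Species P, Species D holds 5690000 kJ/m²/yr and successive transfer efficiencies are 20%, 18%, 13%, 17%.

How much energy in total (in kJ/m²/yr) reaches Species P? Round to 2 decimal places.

4533.48 kJ/m²/yr

Via Species F: 272000 × 0.16 × 0.08 × 0.08 × 0.18 × 0.13 = 6.5175552 kJ/m²/yr
Via Species D: 5690000 × 0.2 × 0.18 × 0.13 × 0.17 = 4526.964 kJ/m²/yr
Total at Species P: 6.5175552 + 4526.964 = 4533.4815552 kJ/m²/yr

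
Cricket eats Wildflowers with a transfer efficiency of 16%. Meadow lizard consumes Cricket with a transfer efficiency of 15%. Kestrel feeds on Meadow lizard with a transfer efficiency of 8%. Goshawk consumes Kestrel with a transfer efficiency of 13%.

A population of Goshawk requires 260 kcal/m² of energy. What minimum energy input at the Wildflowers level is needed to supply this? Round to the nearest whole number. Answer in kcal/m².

Cumulative transfer efficiency: 0.16 × 0.15 × 0.08 × 0.13 = 0.0002496
Wildflowers energy = 260 / 0.0002496 = 1041667 kcal/m²

1041667 kcal/m²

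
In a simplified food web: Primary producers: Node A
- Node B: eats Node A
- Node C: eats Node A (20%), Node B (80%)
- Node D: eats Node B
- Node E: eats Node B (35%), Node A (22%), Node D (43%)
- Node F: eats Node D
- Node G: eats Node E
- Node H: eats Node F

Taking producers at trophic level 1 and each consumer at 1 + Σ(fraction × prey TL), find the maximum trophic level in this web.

Node B: 1 + 1 = 2
Node C: 1 + (0.2×1 + 0.8×2) = 2.8
Node D: 1 + 2 = 3
Node E: 1 + (0.35×2 + 0.22×1 + 0.43×3) = 3.21
Node F: 1 + 3 = 4
Node G: 1 + 3.21 = 4.21
Node H: 1 + 4 = 5

5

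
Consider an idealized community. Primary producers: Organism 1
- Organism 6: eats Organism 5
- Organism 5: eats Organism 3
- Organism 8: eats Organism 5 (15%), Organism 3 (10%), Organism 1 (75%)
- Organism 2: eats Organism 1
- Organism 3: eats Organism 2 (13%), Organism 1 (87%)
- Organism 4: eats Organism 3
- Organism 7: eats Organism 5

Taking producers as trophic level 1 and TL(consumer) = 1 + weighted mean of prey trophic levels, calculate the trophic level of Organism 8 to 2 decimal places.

2.43

Organism 2: 1 + 1 = 2
Organism 3: 1 + (0.13×2 + 0.87×1) = 2.13
Organism 4: 1 + 2.13 = 3.13
Organism 5: 1 + 2.13 = 3.13
Organism 6: 1 + 3.13 = 4.13
Organism 7: 1 + 3.13 = 4.13
Organism 8: 1 + (0.15×3.13 + 0.1×2.13 + 0.75×1) = 2.4325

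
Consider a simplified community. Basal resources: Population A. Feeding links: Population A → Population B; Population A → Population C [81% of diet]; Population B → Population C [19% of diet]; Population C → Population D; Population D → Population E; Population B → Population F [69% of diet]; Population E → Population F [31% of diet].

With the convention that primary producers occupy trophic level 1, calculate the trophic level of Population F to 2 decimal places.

Population B: 1 + 1 = 2
Population C: 1 + (0.81×1 + 0.19×2) = 2.19
Population D: 1 + 2.19 = 3.19
Population E: 1 + 3.19 = 4.19
Population F: 1 + (0.69×2 + 0.31×4.19) = 3.6789

3.68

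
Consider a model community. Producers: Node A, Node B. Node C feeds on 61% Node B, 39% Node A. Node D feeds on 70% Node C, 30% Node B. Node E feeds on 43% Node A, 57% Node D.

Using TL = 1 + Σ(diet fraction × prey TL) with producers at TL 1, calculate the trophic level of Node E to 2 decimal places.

Node C: 1 + (0.61×1 + 0.39×1) = 2
Node D: 1 + (0.7×2 + 0.3×1) = 2.7
Node E: 1 + (0.43×1 + 0.57×2.7) = 2.969

2.97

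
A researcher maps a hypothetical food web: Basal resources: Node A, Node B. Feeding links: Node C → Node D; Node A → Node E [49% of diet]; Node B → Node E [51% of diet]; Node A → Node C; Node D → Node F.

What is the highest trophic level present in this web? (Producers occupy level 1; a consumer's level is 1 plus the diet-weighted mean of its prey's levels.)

4

Node C: 1 + 1 = 2
Node D: 1 + 2 = 3
Node E: 1 + (0.49×1 + 0.51×1) = 2
Node F: 1 + 3 = 4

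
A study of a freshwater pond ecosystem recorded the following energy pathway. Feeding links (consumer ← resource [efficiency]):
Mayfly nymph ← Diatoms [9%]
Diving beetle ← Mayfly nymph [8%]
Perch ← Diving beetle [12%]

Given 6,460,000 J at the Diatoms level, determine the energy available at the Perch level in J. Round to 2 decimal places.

5581.44 J

Mayfly nymph: 6460000 × 0.09 = 581400 J
Diving beetle: 581400 × 0.08 = 46512 J
Perch: 46512 × 0.12 = 5581.44 J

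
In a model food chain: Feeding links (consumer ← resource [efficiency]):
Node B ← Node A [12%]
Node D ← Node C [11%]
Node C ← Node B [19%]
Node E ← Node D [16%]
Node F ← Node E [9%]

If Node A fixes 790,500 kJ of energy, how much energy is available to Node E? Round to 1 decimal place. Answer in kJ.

317.2 kJ

Node B: 790500 × 0.12 = 94860 kJ
Node C: 94860 × 0.19 = 18023.4 kJ
Node D: 18023.4 × 0.11 = 1982.574 kJ
Node E: 1982.574 × 0.16 = 317.21184 kJ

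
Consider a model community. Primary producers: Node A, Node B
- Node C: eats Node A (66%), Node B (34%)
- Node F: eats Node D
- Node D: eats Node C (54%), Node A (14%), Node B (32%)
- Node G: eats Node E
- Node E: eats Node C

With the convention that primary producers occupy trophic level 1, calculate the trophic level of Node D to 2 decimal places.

2.54

Node C: 1 + (0.66×1 + 0.34×1) = 2
Node D: 1 + (0.54×2 + 0.14×1 + 0.32×1) = 2.54
Node E: 1 + 2 = 3
Node F: 1 + 2.54 = 3.54
Node G: 1 + 3 = 4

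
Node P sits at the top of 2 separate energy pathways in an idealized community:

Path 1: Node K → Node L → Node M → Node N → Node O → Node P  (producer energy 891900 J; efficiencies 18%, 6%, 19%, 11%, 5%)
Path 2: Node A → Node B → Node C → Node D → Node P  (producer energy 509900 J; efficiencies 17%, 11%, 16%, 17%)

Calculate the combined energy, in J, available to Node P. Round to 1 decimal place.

Path 1: 891900 × 0.18 × 0.06 × 0.19 × 0.11 × 0.05 = 10.0659834 J
Path 2: 509900 × 0.17 × 0.11 × 0.16 × 0.17 = 259.355536 J
Total at Node P: 10.0659834 + 259.355536 = 269.4215194 J

269.4 J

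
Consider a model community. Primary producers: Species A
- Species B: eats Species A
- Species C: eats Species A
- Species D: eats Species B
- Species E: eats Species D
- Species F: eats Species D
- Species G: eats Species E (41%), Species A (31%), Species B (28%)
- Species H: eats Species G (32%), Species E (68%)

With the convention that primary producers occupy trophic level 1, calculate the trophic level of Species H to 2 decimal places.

4.84

Species B: 1 + 1 = 2
Species C: 1 + 1 = 2
Species D: 1 + 2 = 3
Species E: 1 + 3 = 4
Species F: 1 + 3 = 4
Species G: 1 + (0.41×4 + 0.31×1 + 0.28×2) = 3.51
Species H: 1 + (0.32×3.51 + 0.68×4) = 4.8432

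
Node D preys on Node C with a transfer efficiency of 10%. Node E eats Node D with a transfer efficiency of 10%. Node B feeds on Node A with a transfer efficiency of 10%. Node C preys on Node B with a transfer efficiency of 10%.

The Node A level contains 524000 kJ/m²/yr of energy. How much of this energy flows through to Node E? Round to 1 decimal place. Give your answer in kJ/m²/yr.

Node B: 524000 × 0.1 = 52400 kJ/m²/yr
Node C: 52400 × 0.1 = 5240 kJ/m²/yr
Node D: 5240 × 0.1 = 524 kJ/m²/yr
Node E: 524 × 0.1 = 52.4 kJ/m²/yr

52.4 kJ/m²/yr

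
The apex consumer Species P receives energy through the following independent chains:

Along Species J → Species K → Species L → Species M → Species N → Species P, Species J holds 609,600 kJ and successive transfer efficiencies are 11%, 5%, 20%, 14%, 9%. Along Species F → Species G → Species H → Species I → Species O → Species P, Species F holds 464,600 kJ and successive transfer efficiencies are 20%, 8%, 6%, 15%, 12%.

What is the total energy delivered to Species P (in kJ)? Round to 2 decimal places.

16.48 kJ

Via Species J: 609600 × 0.11 × 0.05 × 0.2 × 0.14 × 0.09 = 8.449056 kJ
Via Species F: 464600 × 0.2 × 0.08 × 0.06 × 0.15 × 0.12 = 8.028288 kJ
Total at Species P: 8.449056 + 8.028288 = 16.477344 kJ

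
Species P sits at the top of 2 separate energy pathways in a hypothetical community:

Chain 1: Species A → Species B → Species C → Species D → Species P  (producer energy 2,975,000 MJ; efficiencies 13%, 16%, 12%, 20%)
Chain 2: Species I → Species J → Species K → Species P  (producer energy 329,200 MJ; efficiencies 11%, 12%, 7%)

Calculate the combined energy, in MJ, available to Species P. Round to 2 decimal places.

Chain 1: 2975000 × 0.13 × 0.16 × 0.12 × 0.2 = 1485.12 MJ
Chain 2: 329200 × 0.11 × 0.12 × 0.07 = 304.1808 MJ
Total at Species P: 1485.12 + 304.1808 = 1789.3008 MJ

1789.30 MJ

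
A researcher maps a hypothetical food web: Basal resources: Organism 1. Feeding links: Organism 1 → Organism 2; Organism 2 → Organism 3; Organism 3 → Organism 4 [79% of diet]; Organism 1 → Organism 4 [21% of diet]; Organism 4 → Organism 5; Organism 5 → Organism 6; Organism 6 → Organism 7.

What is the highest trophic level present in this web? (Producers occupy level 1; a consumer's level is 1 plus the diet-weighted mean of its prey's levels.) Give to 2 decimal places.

Organism 2: 1 + 1 = 2
Organism 3: 1 + 2 = 3
Organism 4: 1 + (0.79×3 + 0.21×1) = 3.58
Organism 5: 1 + 3.58 = 4.58
Organism 6: 1 + 4.58 = 5.58
Organism 7: 1 + 5.58 = 6.58

6.58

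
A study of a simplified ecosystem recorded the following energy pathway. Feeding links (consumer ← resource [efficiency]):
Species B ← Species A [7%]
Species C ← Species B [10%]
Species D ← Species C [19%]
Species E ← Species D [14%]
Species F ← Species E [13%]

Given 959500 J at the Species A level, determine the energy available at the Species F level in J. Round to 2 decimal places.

Species B: 959500 × 0.07 = 67165 J
Species C: 67165 × 0.1 = 6716.5 J
Species D: 6716.5 × 0.19 = 1276.135 J
Species E: 1276.135 × 0.14 = 178.6589 J
Species F: 178.6589 × 0.13 = 23.225657 J

23.23 J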